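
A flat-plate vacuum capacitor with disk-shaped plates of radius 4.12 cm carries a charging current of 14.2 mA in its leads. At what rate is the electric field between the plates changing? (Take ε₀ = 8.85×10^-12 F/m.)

3.01×10^11 V/(m·s)

The displacement current between the plates equals the conduction current, I_d = 14.2 mA.
Inverting I_d = ε₀ A dE/dt gives dE/dt = 0.0142 / (8.85×10^-12 · 5.333×10^-3) = 3.01×10^11 V/(m·s).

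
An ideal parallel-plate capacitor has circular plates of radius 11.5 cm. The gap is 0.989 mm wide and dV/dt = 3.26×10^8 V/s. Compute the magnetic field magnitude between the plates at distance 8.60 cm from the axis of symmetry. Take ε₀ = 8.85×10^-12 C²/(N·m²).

1.58×10^-7 T

With E = V/d, dE/dt = 3.296×10^11 V/(m·s) and πR² = 0.04155 m², giving I_d = ε₀ πR² dE/dt = 0.1212 A.
An Ampèrian loop of radius r encloses a fraction (r/R)² of I_d. Then B·2πr = μ₀ I_d (r/R)², giving B = μ₀ I_d r/(2πR²) = 1.58×10^-7 T.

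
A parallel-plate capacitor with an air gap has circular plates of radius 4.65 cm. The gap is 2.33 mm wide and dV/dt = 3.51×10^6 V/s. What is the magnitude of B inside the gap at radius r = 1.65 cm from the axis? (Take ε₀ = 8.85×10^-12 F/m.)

I_d = C dV/dt with C = ε₀πR²/d = 2.580×10^-11 F, so I_d = (2.580×10^-11)(3.51×10^6) = 9.056×10^-5 A.
An Ampèrian loop of radius r encloses a fraction (r/R)² of I_d. Then B·2πr = μ₀ I_d (r/R)², giving B = μ₀ I_d r/(2πR²) = 1.38×10^-10 T.

1.38×10^-10 T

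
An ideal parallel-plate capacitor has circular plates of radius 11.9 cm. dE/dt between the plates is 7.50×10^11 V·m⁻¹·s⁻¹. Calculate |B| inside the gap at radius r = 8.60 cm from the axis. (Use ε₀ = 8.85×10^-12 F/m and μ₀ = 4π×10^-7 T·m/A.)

Total displacement current: I_d = ε₀(πR²)(dE/dt) = (8.85×10^-12)(0.04449)(7.50×10^11) = 0.2953 A.
∮B·dl = μ₀ I_d,enc with I_d,enc = I_d r²/R² = 0.1542 A; so B = μ₀ I_d,enc/(2πr) = 3.59×10^-7 T.

3.59×10^-7 T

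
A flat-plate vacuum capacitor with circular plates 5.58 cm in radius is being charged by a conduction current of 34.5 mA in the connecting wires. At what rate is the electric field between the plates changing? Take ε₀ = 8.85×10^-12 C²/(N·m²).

3.99×10^11 V/(m·s)

The displacement current between the plates equals the conduction current, I_d = 34.5 mA.
Inverting I_d = ε₀ A dE/dt gives dE/dt = 0.0345 / (8.85×10^-12 · 9.782×10^-3) = 3.99×10^11 V/(m·s).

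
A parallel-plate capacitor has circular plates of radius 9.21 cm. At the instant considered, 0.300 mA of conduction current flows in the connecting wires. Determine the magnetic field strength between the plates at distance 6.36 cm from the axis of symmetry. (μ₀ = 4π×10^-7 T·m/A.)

Between the plates the displacement current equals the wire current: I_d = 0.300 mA = 3.00×10^-4 A.
∮B·dl = μ₀ I_d,enc with I_d,enc = I_d r²/R² = 1.431×10^-4 A; so B = μ₀ I_d,enc/(2πr) = 4.50×10^-10 T.

4.50×10^-10 T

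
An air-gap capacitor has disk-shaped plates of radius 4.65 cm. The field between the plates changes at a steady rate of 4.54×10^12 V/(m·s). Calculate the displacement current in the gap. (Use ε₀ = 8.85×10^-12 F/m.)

With a uniform field, Φ_E = EA, so I_d = ε₀ A dE/dt = 0.273 A.

0.273 A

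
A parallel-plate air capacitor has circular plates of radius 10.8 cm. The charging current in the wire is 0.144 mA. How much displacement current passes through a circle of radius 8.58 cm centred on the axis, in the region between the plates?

No conduction current crosses the gap, so I_d there equals the 1.44×10^-4 A in the leads.
Since J_d is uniform, the enclosed fraction is (r/R)² = 0.6311, giving I_d,enc = 9.09×10^-5 A.

9.09×10^-5 A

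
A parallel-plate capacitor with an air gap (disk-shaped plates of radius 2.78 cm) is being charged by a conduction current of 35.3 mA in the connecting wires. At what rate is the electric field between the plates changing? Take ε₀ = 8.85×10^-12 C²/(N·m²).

The displacement current between the plates equals the conduction current, I_d = 35.3 mA.
Inverting I_d = ε₀ A dE/dt gives dE/dt = 0.0353 / (8.85×10^-12 · 2.428×10^-3) = 1.64×10^12 V/(m·s).

1.64×10^12 V/(m·s)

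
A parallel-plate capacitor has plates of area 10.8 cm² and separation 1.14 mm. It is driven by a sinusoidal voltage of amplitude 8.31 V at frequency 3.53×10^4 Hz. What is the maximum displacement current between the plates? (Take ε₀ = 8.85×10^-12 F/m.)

C = ε₀A/d = (8.85×10^-12)(1.08×10^-3)/(1.14×10^-3) = 8.384×10^-12 F; ω = 2πf = 2.218×10^5 rad/s.
I_d = C dV/dt, so |I_d|_max = C V₀ ω = (8.384×10^-12)(8.31)(2.218×10^5) = 1.55×10^-5 A.

1.55×10^-5 A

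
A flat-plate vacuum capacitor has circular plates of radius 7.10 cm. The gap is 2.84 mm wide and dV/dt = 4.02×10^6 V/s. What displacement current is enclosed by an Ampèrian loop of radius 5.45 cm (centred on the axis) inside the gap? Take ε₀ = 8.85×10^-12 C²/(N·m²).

1.17×10^-4 A

I_d = C dV/dt with C = ε₀πR²/d = 4.936×10^-11 F, so I_d = (4.936×10^-11)(4.02×10^6) = 1.984×10^-4 A.
Since J_d is uniform, the enclosed fraction is (r/R)² = 0.5892, giving I_d,enc = 1.17×10^-4 A.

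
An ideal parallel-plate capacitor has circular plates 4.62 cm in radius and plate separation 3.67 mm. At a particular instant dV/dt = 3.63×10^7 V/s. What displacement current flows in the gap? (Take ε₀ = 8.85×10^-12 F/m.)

E = V/d so dE/dt = (dV/dt)/d = 9.891×10^9 V/(m·s), and I_d = ε₀ A dE/dt = (8.85×10^-12)(6.706×10^-3)(9.891×10^9) = 5.87×10^-4 A.

5.87×10^-4 A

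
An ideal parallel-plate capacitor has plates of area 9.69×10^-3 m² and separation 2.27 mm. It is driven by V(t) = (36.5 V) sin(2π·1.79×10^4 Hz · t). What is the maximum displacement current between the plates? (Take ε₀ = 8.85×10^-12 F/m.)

The displacement current equals the conduction current C dV/dt, which peaks at C V₀ ω.
With C = ε₀A/d = (8.85×10^-12)(9.69×10^-3)/(2.27×10^-3) = 3.778×10^-11 F and ω = 2πf = 1.125×10^5 rad/s, I_d,max = (3.778×10^-11)(36.5)(1.125×10^5) = 1.55×10^-4 A.

1.55×10^-4 A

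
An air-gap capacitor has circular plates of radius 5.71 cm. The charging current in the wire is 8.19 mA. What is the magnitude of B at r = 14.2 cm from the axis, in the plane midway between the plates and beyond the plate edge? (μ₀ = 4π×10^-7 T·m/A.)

1.15×10^-8 T

Between the plates the displacement current equals the wire current: I_d = 8.19 mA = 8.19×10^-3 A.
For r ≥ R the full I_d is enclosed: B = μ₀ I_d/(2πr) = (4π×10^-7)(8.19×10^-3)/(2π·0.142) = 1.15×10^-8 T.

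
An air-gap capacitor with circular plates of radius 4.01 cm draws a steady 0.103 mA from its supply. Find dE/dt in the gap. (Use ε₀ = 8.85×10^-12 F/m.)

2.30×10^9 V/(m·s)

By continuity, I_d in the gap equals the 0.103 mA flowing in the wire.
Since I_d = ε₀ A dE/dt, dE/dt = I_d/(ε₀A) = (1.03×10^-4)/((8.85×10^-12)(5.052×10^-3)) = 2.30×10^9 V/(m·s).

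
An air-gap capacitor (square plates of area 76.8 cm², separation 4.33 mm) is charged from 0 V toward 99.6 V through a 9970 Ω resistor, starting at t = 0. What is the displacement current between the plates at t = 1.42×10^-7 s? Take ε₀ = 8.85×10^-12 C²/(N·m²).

C = ε₀A/d = (8.85×10^-12)(7.68×10^-3)/(4.33×10^-3) = 1.570×10^-11 F, so τ = RC = 1.565×10^-7 s.
The conduction current is I(t) = (V₀/R) e^(−t/τ), and the displacement current between the plates equals it.
t/τ = 0.9073; I_d = (99.6/9970) · e^(−0.9073) = (9.990×10^-3)(0.4036) = 4.03×10^-3 A.

4.03×10^-3 A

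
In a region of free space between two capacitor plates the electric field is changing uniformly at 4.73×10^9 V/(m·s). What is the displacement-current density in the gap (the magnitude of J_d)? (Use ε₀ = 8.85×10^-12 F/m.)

J_d = ε₀ ∂E/∂t, so J_d = 0.0419 A/m².

0.0419 A/m²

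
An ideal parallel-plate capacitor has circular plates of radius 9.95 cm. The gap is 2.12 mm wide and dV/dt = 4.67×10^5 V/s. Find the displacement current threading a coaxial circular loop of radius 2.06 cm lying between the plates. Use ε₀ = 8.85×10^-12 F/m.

2.60×10^-6 A

With E = V/d, dE/dt = 2.203×10^8 V/(m·s) and πR² = 0.03110 m², giving I_d = ε₀ πR² dE/dt = 6.063×10^-5 A.
The field is uniform, so I_d,enc = I_d (r/R)² = (6.063×10^-5)(2.06/9.95)² = 2.60×10^-6 A.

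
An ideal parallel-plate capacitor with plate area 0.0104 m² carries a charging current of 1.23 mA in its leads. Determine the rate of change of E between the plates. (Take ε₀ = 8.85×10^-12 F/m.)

Charge continuity gives I_d = I = 1.23×10^-3 A between the plates.
Since I_d = ε₀ A dE/dt, dE/dt = I_d/(ε₀A) = (1.23×10^-3)/((8.85×10^-12)(0.0104)) = 1.34×10^10 V/(m·s).

1.34×10^10 V/(m·s)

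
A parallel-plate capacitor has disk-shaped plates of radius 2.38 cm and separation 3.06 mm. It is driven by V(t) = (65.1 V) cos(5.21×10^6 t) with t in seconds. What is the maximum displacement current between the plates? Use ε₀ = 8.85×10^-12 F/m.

C = ε₀A/d = (8.85×10^-12)(1.780×10^-3)/(3.06×10^-3) = 5.148×10^-12 F; ω = 5.21×10^6 rad/s.
I_d = C dV/dt, so |I_d|_max = C V₀ ω = (5.148×10^-12)(65.1)(5.21×10^6) = 1.75×10^-3 A.

1.75×10^-3 A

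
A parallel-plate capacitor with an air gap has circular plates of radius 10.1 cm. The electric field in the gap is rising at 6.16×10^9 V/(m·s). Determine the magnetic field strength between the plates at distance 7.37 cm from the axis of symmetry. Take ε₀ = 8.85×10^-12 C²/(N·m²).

2.52×10^-9 T

Through the whole plate area (πR² = 0.03205 m²), I_d = ε₀ πR² dE/dt = 1.747×10^-3 A.
An Ampèrian loop of radius r encloses a fraction (r/R)² of I_d. Then B·2πr = μ₀ I_d (r/R)², giving B = μ₀ I_d r/(2πR²) = 2.52×10^-9 T.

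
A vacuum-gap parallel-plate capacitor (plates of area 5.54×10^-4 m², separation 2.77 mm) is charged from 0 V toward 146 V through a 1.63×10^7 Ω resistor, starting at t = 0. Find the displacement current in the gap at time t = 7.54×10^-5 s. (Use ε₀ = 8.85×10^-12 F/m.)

C = ε₀A/d = (8.85×10^-12)(5.54×10^-4)/(2.77×10^-3) = 1.770×10^-12 F, so τ = RC = 2.885×10^-5 s.
The conduction current is I(t) = (V₀/R) e^(−t/τ), and the displacement current between the plates equals it.
t/τ = 2.614; I_d = (146/1.63×10^7) · e^(−2.614) = (8.957×10^-6)(0.07324) = 6.56×10^-7 A.

6.56×10^-7 A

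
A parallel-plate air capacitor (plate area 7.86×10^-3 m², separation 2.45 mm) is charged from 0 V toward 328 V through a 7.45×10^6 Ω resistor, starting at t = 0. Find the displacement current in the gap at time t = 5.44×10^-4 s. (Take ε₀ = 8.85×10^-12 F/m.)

C = ε₀A/d = (8.85×10^-12)(7.86×10^-3)/(2.45×10^-3) = 2.839×10^-11 F and τ = RC = 2.115×10^-4 s. I_d in the gap equals the RC charging current.
I_d(t) = (V₀/R) e^(−t/τ) = 4.403×10^-5 · e^(−2.572) = 3.36×10^-6 A.

3.36×10^-6 A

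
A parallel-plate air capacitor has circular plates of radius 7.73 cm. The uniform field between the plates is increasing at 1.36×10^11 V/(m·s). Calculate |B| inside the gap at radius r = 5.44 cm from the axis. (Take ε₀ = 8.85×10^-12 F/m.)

Through the whole plate area (πR² = 0.01877 m²), I_d = ε₀ πR² dE/dt = 0.02259 A.
An Ampèrian loop of radius r encloses a fraction (r/R)² of I_d. Then B·2πr = μ₀ I_d (r/R)², giving B = μ₀ I_d r/(2πR²) = 4.11×10^-8 T.

4.11×10^-8 T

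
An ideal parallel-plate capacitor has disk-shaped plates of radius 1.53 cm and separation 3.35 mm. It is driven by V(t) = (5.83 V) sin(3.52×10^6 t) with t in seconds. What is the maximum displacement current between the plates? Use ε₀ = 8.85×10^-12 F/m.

The displacement current equals the conduction current C dV/dt, which peaks at C V₀ ω.
With C = ε₀A/d = (8.85×10^-12)(7.354×10^-4)/(3.35×10^-3) = 1.943×10^-12 F and ω = 3.52×10^6 rad/s, I_d,max = (1.943×10^-12)(5.83)(3.52×10^6) = 3.99×10^-5 A.

3.99×10^-5 A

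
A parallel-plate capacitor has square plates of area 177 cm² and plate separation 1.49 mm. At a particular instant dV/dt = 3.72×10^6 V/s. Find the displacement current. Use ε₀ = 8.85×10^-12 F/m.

E = V/d so dE/dt = (dV/dt)/d = 2.497×10^9 V/(m·s), and I_d = ε₀ A dE/dt = (8.85×10^-12)(0.0177)(2.497×10^9) = 3.91×10^-4 A.

3.91×10^-4 A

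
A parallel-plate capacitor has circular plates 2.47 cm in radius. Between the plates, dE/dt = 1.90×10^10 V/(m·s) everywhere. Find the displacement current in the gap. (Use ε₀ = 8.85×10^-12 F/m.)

I_d = ε₀ A (dE/dt) = (8.85×10^-12)(1.917×10^-3 m²)(1.90×10^10) = 3.22×10^-4 A.

3.22×10^-4 A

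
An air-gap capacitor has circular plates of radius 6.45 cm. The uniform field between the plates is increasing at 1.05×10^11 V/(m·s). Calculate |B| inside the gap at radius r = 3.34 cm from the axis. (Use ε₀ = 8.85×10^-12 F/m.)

Through the whole plate area (πR² = 0.01307 m²), I_d = ε₀ πR² dE/dt = 0.01215 A.
∮B·dl = μ₀ I_d,enc with I_d,enc = I_d r²/R² = 3.258×10^-3 A; so B = μ₀ I_d,enc/(2πr) = 1.95×10^-8 T.

1.95×10^-8 T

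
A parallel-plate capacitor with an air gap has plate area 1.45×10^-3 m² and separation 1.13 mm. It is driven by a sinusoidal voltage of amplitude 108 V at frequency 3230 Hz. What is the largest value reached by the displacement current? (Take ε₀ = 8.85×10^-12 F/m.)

2.49×10^-5 A

The displacement current equals the conduction current C dV/dt, which peaks at C V₀ ω.
With C = ε₀A/d = (8.85×10^-12)(1.45×10^-3)/(1.13×10^-3) = 1.136×10^-11 F and ω = 2πf = 2.029×10^4 rad/s, I_d,max = (1.136×10^-11)(108)(2.029×10^4) = 2.49×10^-5 A.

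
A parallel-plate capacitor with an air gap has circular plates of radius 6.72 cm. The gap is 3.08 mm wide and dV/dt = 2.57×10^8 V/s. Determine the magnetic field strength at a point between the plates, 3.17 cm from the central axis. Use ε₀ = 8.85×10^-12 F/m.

1.47×10^-8 T

dE/dt = (dV/dt)/d = 8.344×10^10 V/(m·s); I_d = ε₀(πR²)(dE/dt) = (8.85×10^-12)(0.01419)(8.344×10^10) = 0.01048 A.
∮B·dl = μ₀ I_d,enc with I_d,enc = I_d r²/R² = 2.332×10^-3 A; so B = μ₀ I_d,enc/(2πr) = 1.47×10^-8 T.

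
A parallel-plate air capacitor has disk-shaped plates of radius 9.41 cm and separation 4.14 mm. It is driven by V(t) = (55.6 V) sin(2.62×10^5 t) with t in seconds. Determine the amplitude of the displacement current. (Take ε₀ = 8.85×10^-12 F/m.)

C = ε₀A/d = (8.85×10^-12)(0.02782)/(4.14×10^-3) = 5.947×10^-11 F; ω = 2.62×10^5 rad/s.
I_d = C dV/dt, so |I_d|_max = C V₀ ω = (5.947×10^-11)(55.6)(2.62×10^5) = 8.66×10^-4 A.

8.66×10^-4 A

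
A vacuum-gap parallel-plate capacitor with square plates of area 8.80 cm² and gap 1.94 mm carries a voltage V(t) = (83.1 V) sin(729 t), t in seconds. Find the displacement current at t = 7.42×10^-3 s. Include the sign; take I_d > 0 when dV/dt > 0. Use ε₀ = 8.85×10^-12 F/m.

C = ε₀A/d = (8.85×10^-12)(8.80×10^-4)/(1.94×10^-3) = 4.014×10^-12 F. dV/dt = V₀ω·cos(ωt); at ωt = 5.40918 rad this factor is 0.6418.
I_d = C dV/dt = (4.014×10^-12)(83.1)(729)(0.6418) = 1.56×10^-7 A.

1.56×10^-7 A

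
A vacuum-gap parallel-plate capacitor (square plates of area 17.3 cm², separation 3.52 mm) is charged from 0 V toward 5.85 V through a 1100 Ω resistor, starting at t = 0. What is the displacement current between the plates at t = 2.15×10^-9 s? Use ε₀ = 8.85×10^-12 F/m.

C = ε₀A/d = (8.85×10^-12)(1.73×10^-3)/(3.52×10^-3) = 4.350×10^-12 F and τ = RC = 4.785×10^-9 s. I_d in the gap equals the RC charging current.
I_d(t) = (V₀/R) e^(−t/τ) = 5.318×10^-3 · e^(−0.4493) = 3.39×10^-3 A.

3.39×10^-3 A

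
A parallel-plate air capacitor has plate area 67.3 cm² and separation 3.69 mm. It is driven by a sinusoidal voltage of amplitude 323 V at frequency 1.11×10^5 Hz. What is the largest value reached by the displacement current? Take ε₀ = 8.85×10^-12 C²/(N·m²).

C = ε₀A/d = (8.85×10^-12)(6.73×10^-3)/(3.69×10^-3) = 1.614×10^-11 F; ω = 2πf = 6.974×10^5 rad/s.
I_d = C dV/dt, so |I_d|_max = C V₀ ω = (1.614×10^-11)(323)(6.974×10^5) = 3.64×10^-3 A.

3.64×10^-3 A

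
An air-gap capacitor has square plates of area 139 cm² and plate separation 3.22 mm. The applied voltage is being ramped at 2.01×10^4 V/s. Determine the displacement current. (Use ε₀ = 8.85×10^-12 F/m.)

7.68×10^-7 A

E = V/d so dE/dt = (dV/dt)/d = 6.242×10^6 V/(m·s), and I_d = ε₀ A dE/dt = (8.85×10^-12)(0.0139)(6.242×10^6) = 7.68×10^-7 A.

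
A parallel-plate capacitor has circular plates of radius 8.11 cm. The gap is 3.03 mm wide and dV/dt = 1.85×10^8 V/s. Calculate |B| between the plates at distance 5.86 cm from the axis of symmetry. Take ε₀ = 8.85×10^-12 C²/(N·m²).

1.99×10^-8 T

dE/dt = (dV/dt)/d = 6.106×10^10 V/(m·s); I_d = ε₀(πR²)(dE/dt) = (8.85×10^-12)(0.02066)(6.106×10^10) = 0.01116 A.
For r < R the Ampère–Maxwell law gives B(2πr) = μ₀ I_d (r²/R²), so B = μ₀ I_d r/(2πR²) = (4π×10^-7)(0.01116)(0.0586)/(2π·0.0811²) = 1.99×10^-8 T.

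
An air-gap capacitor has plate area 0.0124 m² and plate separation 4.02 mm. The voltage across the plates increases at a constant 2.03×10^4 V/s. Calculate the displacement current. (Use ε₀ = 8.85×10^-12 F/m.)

5.54×10^-7 A

The displacement current equals the charging current C dV/dt. With C = ε₀A/d = (8.85×10^-12)(0.0124)/(4.02×10^-3) = 2.730×10^-11 F, I_d = (2.730×10^-11)(2.03×10^4) = 5.54×10^-7 A.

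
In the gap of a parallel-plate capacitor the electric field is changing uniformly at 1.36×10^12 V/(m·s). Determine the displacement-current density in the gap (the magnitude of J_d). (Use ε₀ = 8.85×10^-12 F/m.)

12.0 A/m²

J_d = ε₀ dE/dt = (8.85×10^-12)(1.36×10^12) = 12.0 A/m².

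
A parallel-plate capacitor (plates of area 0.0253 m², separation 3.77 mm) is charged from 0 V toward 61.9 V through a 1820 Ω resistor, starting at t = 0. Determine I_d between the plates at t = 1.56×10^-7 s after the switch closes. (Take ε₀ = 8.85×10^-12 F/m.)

C = ε₀A/d = (8.85×10^-12)(0.0253)/(3.77×10^-3) = 5.939×10^-11 F and τ = RC = 1.081×10^-7 s. I_d in the gap equals the RC charging current.
I_d(t) = (V₀/R) e^(−t/τ) = 0.03401 · e^(−1.443) = 8.03×10^-3 A.

8.03×10^-3 A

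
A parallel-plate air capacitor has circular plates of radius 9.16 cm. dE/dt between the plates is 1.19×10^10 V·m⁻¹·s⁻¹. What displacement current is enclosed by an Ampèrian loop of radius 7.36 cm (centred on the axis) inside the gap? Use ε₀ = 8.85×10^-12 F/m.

Through the whole plate area (πR² = 0.02636 m²), I_d = ε₀ πR² dE/dt = 2.776×10^-3 A.
The field is uniform, so I_d,enc = I_d (r/R)² = (2.776×10^-3)(7.36/9.16)² = 1.79×10^-3 A.

1.79×10^-3 A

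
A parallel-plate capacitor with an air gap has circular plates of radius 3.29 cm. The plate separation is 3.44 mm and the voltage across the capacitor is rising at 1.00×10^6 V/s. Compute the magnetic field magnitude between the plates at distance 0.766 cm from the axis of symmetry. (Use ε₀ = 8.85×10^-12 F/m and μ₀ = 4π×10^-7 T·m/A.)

I_d = C dV/dt with C = ε₀πR²/d = 8.747×10^-12 F, so I_d = (8.747×10^-12)(1.00×10^6) = 8.747×10^-6 A.
∮B·dl = μ₀ I_d,enc with I_d,enc = I_d r²/R² = 4.742×10^-7 A; so B = μ₀ I_d,enc/(2πr) = 1.24×10^-11 T.

1.24×10^-11 T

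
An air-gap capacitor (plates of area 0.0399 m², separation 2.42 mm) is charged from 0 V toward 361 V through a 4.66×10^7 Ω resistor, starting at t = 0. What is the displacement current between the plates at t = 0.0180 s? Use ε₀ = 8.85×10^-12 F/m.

5.49×10^-7 A

C = ε₀A/d = (8.85×10^-12)(0.0399)/(2.42×10^-3) = 1.459×10^-10 F, so τ = RC = 6.799×10^-3 s.
The conduction current is I(t) = (V₀/R) e^(−t/τ), and the displacement current between the plates equals it.
t/τ = 2.647; I_d = (361/4.66×10^7) · e^(−2.647) = (7.747×10^-6)(0.07086) = 5.49×10^-7 A.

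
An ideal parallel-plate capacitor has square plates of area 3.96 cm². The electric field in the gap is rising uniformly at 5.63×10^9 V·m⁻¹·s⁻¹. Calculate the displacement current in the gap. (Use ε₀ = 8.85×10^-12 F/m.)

The displacement current is ε₀ times dΦ_E/dt = ε₀ A dE/dt = (8.85×10^-12)(3.96×10^-4)(5.63×10^9) = 1.97×10^-5 A.

1.97×10^-5 A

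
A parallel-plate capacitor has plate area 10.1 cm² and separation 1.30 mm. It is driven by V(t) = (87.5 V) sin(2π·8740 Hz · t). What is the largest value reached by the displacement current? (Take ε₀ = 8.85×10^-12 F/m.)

C = ε₀A/d = (8.85×10^-12)(1.01×10^-3)/(1.30×10^-3) = 6.876×10^-12 F; ω = 2πf = 5.492×10^4 rad/s.
I_d = C dV/dt, so |I_d|_max = C V₀ ω = (6.876×10^-12)(87.5)(5.492×10^4) = 3.30×10^-5 A.

3.30×10^-5 A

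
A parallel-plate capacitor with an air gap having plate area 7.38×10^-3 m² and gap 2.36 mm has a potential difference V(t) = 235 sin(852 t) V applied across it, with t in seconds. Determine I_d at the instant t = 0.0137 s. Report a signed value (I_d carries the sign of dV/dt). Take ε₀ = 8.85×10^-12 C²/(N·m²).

3.47×10^-6 A

C = ε₀A/d = (8.85×10^-12)(7.38×10^-3)/(2.36×10^-3) = 2.768×10^-11 F. dV/dt = V₀ω·cos(ωt); at ωt = 11.6724 rad this factor is 0.6263.
I_d = C dV/dt = (2.768×10^-11)(235)(852)(0.6263) = 3.47×10^-6 A.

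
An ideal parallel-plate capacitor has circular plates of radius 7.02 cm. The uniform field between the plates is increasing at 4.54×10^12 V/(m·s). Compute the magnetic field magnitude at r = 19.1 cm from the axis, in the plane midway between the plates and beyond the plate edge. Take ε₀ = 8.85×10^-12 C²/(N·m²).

Through the whole plate area (πR² = 0.01548 m²), I_d = ε₀ πR² dE/dt = 0.6220 A.
For r ≥ R the full I_d is enclosed: B = μ₀ I_d/(2πr) = (4π×10^-7)(0.6220)/(2π·0.191) = 6.51×10^-7 T.

6.51×10^-7 T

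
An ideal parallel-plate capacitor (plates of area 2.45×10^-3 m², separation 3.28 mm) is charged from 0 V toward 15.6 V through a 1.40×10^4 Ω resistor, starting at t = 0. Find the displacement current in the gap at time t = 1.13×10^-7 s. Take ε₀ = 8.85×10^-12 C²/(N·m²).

3.29×10^-4 A

C = ε₀A/d = (8.85×10^-12)(2.45×10^-3)/(3.28×10^-3) = 6.611×10^-12 F and τ = RC = 9.255×10^-8 s. I_d in the gap equals the RC charging current.
I_d(t) = (V₀/R) e^(−t/τ) = 1.114×10^-3 · e^(−1.221) = 3.29×10^-4 A.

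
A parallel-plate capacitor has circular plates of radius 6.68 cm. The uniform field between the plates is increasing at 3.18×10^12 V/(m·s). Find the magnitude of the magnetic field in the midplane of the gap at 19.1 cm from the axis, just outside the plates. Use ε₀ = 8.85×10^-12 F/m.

Total displacement current: I_d = ε₀(πR²)(dE/dt) = (8.85×10^-12)(0.01402)(3.18×10^12) = 0.3946 A.
For r ≥ R the full I_d is enclosed: B = μ₀ I_d/(2πr) = (4π×10^-7)(0.3946)/(2π·0.191) = 4.13×10^-7 T.

4.13×10^-7 T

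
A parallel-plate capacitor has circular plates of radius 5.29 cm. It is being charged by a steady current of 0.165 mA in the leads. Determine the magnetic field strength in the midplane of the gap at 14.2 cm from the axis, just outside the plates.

No conduction current crosses the gap, so I_d there equals the 1.65×10^-4 A in the leads.
Outside the plates the loop encloses all of I_d, so B·2πr = μ₀ I_d and B = 2.32×10^-10 T.

2.32×10^-10 T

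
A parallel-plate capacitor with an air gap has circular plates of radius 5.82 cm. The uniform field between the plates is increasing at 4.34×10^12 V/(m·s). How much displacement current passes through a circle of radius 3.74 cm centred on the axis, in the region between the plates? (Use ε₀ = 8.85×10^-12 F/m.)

0.169 A

I_d = ε₀ dΦ_E/dt = ε₀ πR² (dE/dt) = (8.85×10^-12)(0.01064)(4.34×10^12) = 0.4087 A through the full plate area.
Through an area πr² the displacement current is I_d·(πr²/πR²) = I_d (r/R)² = 0.169 A.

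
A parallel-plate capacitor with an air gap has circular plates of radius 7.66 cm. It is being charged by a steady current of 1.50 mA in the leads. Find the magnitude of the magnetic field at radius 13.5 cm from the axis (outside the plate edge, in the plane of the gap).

Between the plates the displacement current equals the wire current: I_d = 1.50 mA = 1.50×10^-3 A.
For r ≥ R the full I_d is enclosed: B = μ₀ I_d/(2πr) = (4π×10^-7)(1.50×10^-3)/(2π·0.135) = 2.22×10^-9 T.

2.22×10^-9 T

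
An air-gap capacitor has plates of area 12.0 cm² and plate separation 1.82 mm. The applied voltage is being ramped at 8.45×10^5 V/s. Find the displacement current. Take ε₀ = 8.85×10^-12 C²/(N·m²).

4.93×10^-6 A

E = V/d so dE/dt = (dV/dt)/d = 4.643×10^8 V/(m·s), and I_d = ε₀ A dE/dt = (8.85×10^-12)(1.20×10^-3)(4.643×10^8) = 4.93×10^-6 A.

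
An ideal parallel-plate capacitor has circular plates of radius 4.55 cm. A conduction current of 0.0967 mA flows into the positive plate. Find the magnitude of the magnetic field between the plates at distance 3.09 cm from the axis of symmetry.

2.89×10^-10 T

Between the plates the displacement current equals the wire current: I_d = 0.0967 mA = 9.67×10^-5 A.
For r < R the Ampère–Maxwell law gives B(2πr) = μ₀ I_d (r²/R²), so B = μ₀ I_d r/(2πR²) = (4π×10^-7)(9.67×10^-5)(0.0309)/(2π·0.0455²) = 2.89×10^-10 T.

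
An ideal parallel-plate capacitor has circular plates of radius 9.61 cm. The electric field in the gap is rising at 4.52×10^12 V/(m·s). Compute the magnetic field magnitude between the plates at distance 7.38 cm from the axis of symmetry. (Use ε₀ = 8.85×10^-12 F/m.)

Total displacement current: I_d = ε₀(πR²)(dE/dt) = (8.85×10^-12)(0.02901)(4.52×10^12) = 1.160 A.
For r < R the Ampère–Maxwell law gives B(2πr) = μ₀ I_d (r²/R²), so B = μ₀ I_d r/(2πR²) = (4π×10^-7)(1.160)(0.0738)/(2π·0.0961²) = 1.85×10^-6 T.

1.85×10^-6 T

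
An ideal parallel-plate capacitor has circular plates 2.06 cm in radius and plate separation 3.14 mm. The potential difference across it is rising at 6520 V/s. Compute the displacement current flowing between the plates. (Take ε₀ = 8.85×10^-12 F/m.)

2.45×10^-8 A

The field between the plates is E = V/d, so dE/dt = (6520)/(3.14×10^-3 m) = 2.076×10^6 V/(m·s).
I_d = ε₀ A (dE/dt) = (8.85×10^-12)(1.333×10^-3)(2.076×10^6) = 2.45×10^-8 A.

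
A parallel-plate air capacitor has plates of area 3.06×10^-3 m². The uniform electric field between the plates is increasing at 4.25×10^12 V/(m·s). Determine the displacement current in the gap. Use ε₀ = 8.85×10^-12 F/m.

With a uniform field, Φ_E = EA, so I_d = ε₀ A dE/dt = 0.115 A.

0.115 A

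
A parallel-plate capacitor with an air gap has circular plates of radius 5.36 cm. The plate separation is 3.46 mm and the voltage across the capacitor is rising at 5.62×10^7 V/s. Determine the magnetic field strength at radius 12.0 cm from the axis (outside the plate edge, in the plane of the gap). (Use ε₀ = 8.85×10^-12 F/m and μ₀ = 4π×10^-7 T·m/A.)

I_d = C dV/dt with C = ε₀πR²/d = 2.309×10^-11 F, so I_d = (2.309×10^-11)(5.62×10^7) = 1.298×10^-3 A.
Outside the plates the loop encloses all of I_d, so B·2πr = μ₀ I_d and B = 2.16×10^-9 T.

2.16×10^-9 T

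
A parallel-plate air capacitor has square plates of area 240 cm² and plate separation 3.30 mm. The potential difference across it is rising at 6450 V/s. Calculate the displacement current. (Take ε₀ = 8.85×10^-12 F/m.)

E = V/d so dE/dt = (dV/dt)/d = 1.955×10^6 V/(m·s), and I_d = ε₀ A dE/dt = (8.85×10^-12)(0.0240)(1.955×10^6) = 4.15×10^-7 A.

4.15×10^-7 A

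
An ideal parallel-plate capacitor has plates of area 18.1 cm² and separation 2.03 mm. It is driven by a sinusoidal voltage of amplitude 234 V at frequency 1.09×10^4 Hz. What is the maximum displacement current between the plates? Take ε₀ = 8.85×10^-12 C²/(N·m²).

1.26×10^-4 A

(dE/dt)_max = V₀ω/d = 7.895×10^9 V/(m·s); ω = 2πf = 6.849×10^4 rad/s.
I_d,max = ε₀ A (dE/dt)_max = (8.85×10^-12)(1.81×10^-3)(7.895×10^9) = 1.26×10^-4 A.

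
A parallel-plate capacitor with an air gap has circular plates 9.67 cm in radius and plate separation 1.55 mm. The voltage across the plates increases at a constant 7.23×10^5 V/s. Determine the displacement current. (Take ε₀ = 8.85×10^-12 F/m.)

The field between the plates is E = V/d, so dE/dt = (7.23×10^5)/(1.55×10^-3 m) = 4.665×10^8 V/(m·s).
I_d = ε₀ A (dE/dt) = (8.85×10^-12)(0.02938)(4.665×10^8) = 1.21×10^-4 A.

1.21×10^-4 A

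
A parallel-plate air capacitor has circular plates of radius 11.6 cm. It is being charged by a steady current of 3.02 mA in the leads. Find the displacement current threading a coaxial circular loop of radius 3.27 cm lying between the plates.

No conduction current crosses the gap, so I_d there equals the 3.02×10^-3 A in the leads.
Through an area πr² the displacement current is I_d·(πr²/πR²) = I_d (r/R)² = 2.40×10^-4 A.

2.40×10^-4 A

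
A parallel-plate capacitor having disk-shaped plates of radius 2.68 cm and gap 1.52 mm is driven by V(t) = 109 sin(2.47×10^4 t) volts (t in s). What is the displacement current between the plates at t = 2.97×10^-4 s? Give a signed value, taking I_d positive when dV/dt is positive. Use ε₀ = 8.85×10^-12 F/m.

dE/dt = (V₀ω/d)·cos(ωt) with ωt = 7.3359 rad: (109)(2.47×10^4)(0.4952)/(1.52×10^-3) = 8.771×10^8 V/(m·s).
I_d = ε₀ A dE/dt = (8.85×10^-12)(2.256×10^-3)(8.771×10^8) = 1.75×10^-5 A.

1.75×10^-5 A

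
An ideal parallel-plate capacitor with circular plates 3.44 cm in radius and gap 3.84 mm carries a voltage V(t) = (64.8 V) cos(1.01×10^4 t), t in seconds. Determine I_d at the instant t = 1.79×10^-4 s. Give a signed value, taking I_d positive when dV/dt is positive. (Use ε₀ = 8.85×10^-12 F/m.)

-5.45×10^-6 A

dV/dt = (64.8)(1.01×10^4)·−sin(1.8079) = -6.362×10^5 V/s.
I_d = C dV/dt with C = ε₀A/d = (8.85×10^-12)(3.718×10^-3)/(3.84×10^-3) = 8.569×10^-12 F, so I_d = (8.569×10^-12)(-6.362×10^5) = -5.45×10^-6 A.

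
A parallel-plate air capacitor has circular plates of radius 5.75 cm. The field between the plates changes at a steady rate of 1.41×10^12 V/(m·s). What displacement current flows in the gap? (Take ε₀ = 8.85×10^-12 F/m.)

I_d = ε₀ A (dE/dt) = (8.85×10^-12)(0.01039 m²)(1.41×10^12) = 0.130 A.

0.130 A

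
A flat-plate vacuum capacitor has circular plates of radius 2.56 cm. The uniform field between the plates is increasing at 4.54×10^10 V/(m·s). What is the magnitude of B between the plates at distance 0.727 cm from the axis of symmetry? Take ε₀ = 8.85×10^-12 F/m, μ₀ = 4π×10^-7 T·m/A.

1.84×10^-9 T

Through the whole plate area (πR² = 2.059×10^-3 m²), I_d = ε₀ πR² dE/dt = 8.273×10^-4 A.
∮B·dl = μ₀ I_d,enc with I_d,enc = I_d r²/R² = 6.672×10^-5 A; so B = μ₀ I_d,enc/(2πr) = 1.84×10^-9 T.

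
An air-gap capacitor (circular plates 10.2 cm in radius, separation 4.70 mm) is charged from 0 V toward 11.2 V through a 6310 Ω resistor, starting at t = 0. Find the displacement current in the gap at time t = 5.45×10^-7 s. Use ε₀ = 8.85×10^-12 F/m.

4.36×10^-4 A

With C = ε₀A/d = (8.85×10^-12)(0.03269)/(4.70×10^-3) = 6.155×10^-11 F, the time constant is τ = RC = 3.884×10^-7 s, so t/τ = 1.403 and e^(−t/τ) = 0.2459.
I_d = I_cond = (V₀/R) e^(−t/τ) = (1.775×10^-3)(0.2459) = 4.36×10^-4 A.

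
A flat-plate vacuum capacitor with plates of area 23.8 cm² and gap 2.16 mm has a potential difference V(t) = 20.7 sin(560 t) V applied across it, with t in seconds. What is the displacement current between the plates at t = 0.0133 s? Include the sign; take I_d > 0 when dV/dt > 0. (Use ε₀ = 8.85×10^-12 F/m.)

dV/dt = (20.7)(560)·cos(7.448) = 4578 V/s.
I_d = C dV/dt with C = ε₀A/d = (8.85×10^-12)(2.38×10^-3)/(2.16×10^-3) = 9.751×10^-12 F, so I_d = (9.751×10^-12)(4578) = 4.46×10^-8 A.

4.46×10^-8 A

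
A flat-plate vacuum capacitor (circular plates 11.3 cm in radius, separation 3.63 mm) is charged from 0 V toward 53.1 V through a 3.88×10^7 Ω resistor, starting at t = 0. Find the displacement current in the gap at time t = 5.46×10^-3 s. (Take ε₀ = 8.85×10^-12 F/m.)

3.25×10^-7 A

With C = ε₀A/d = (8.85×10^-12)(0.04011)/(3.63×10^-3) = 9.779×10^-11 F, the time constant is τ = RC = 3.794×10^-3 s, so t/τ = 1.439 and e^(−t/τ) = 0.2372.
I_d = I_cond = (V₀/R) e^(−t/τ) = (1.369×10^-6)(0.2372) = 3.25×10^-7 A.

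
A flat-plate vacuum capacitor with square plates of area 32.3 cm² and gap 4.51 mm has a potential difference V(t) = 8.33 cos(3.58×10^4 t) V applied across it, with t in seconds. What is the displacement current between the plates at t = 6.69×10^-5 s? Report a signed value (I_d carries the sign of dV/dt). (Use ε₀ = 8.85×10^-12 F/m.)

dE/dt = (V₀ω/d)·−sin(ωt) with ωt = 2.39502 rad: (8.33)(3.58×10^4)(-0.6791)/(4.51×10^-3) = -4.490×10^7 V/(m·s).
I_d = ε₀ A dE/dt = (8.85×10^-12)(3.23×10^-3)(-4.490×10^7) = -1.28×10^-6 A.

-1.28×10^-6 A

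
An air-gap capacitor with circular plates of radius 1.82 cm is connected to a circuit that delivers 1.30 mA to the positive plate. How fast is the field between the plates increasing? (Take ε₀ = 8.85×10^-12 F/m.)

1.41×10^11 V/(m·s)

By continuity, I_d in the gap equals the 1.30 mA flowing in the wire.
Inverting I_d = ε₀ A dE/dt gives dE/dt = 1.30×10^-3 / (8.85×10^-12 · 1.041×10^-3) = 1.41×10^11 V/(m·s).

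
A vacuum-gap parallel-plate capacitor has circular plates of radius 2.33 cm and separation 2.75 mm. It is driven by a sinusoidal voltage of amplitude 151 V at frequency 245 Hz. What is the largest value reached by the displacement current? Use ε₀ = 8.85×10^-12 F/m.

(dE/dt)_max = V₀ω/d = 8.451×10^7 V/(m·s); ω = 2πf = 1539 rad/s.
I_d,max = ε₀ A (dE/dt)_max = (8.85×10^-12)(1.706×10^-3)(8.451×10^7) = 1.28×10^-6 A.

1.28×10^-6 A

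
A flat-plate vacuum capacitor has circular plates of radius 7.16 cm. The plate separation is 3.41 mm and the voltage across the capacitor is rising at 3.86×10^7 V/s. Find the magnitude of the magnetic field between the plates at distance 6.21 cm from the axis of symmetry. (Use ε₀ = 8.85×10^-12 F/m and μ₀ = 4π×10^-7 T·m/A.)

3.91×10^-9 T

With E = V/d, dE/dt = 1.132×10^10 V/(m·s) and πR² = 0.01611 m², giving I_d = ε₀ πR² dE/dt = 1.614×10^-3 A.
For r < R the Ampère–Maxwell law gives B(2πr) = μ₀ I_d (r²/R²), so B = μ₀ I_d r/(2πR²) = (4π×10^-7)(1.614×10^-3)(0.0621)/(2π·0.0716²) = 3.91×10^-9 T.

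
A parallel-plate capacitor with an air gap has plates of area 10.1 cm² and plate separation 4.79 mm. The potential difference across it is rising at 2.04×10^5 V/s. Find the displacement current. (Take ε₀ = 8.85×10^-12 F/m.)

3.81×10^-7 A

The field between the plates is E = V/d, so dE/dt = (2.04×10^5)/(4.79×10^-3 m) = 4.259×10^7 V/(m·s).
I_d = ε₀ A (dE/dt) = (8.85×10^-12)(1.01×10^-3)(4.259×10^7) = 3.81×10^-7 A.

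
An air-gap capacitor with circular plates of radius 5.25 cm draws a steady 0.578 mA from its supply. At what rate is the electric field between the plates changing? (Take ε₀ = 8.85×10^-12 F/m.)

7.54×10^9 V/(m·s)

By continuity, I_d in the gap equals the 0.578 mA flowing in the wire.
Since I_d = ε₀ A dE/dt, dE/dt = I_d/(ε₀A) = (5.78×10^-4)/((8.85×10^-12)(8.659×10^-3)) = 7.54×10^9 V/(m·s).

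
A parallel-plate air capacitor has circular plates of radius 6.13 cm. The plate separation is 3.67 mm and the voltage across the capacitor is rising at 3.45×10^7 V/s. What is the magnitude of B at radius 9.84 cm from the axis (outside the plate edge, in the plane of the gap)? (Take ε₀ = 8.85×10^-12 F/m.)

2.00×10^-9 T

dE/dt = (dV/dt)/d = 9.401×10^9 V/(m·s); I_d = ε₀(πR²)(dE/dt) = (8.85×10^-12)(0.01181)(9.401×10^9) = 9.826×10^-4 A.
For r ≥ R the full I_d is enclosed: B = μ₀ I_d/(2πr) = (4π×10^-7)(9.826×10^-4)/(2π·0.0984) = 2.00×10^-9 T.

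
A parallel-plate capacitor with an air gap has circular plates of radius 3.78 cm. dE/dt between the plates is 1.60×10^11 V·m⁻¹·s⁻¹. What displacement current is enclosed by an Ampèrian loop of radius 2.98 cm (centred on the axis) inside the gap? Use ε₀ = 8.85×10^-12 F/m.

3.95×10^-3 A

Total displacement current: I_d = ε₀(πR²)(dE/dt) = (8.85×10^-12)(4.489×10^-3)(1.60×10^11) = 6.356×10^-3 A.
Since J_d is uniform, the enclosed fraction is (r/R)² = 0.6215, giving I_d,enc = 3.95×10^-3 A.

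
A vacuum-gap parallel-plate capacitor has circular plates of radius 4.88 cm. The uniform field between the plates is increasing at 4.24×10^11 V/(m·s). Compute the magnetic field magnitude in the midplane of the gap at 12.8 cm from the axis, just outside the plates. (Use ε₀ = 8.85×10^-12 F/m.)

4.39×10^-8 T

Total displacement current: I_d = ε₀(πR²)(dE/dt) = (8.85×10^-12)(7.482×10^-3)(4.24×10^11) = 0.02808 A.
For r ≥ R the full I_d is enclosed: B = μ₀ I_d/(2πr) = (4π×10^-7)(0.02808)/(2π·0.128) = 4.39×10^-8 T.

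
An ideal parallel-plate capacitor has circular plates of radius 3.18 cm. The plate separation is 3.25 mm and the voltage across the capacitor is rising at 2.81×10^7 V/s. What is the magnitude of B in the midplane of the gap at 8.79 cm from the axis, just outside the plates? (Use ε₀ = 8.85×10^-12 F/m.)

5.53×10^-10 T

dE/dt = (dV/dt)/d = 8.646×10^9 V/(m·s); I_d = ε₀(πR²)(dE/dt) = (8.85×10^-12)(3.177×10^-3)(8.646×10^9) = 2.431×10^-4 A.
For r ≥ R the full I_d is enclosed: B = μ₀ I_d/(2πr) = (4π×10^-7)(2.431×10^-4)/(2π·0.0879) = 5.53×10^-10 T.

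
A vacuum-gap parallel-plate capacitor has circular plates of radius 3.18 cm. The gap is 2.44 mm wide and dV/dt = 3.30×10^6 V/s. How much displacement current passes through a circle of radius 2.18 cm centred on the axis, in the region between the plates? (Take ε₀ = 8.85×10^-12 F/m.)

1.79×10^-5 A

With E = V/d, dE/dt = 1.352×10^9 V/(m·s) and πR² = 3.177×10^-3 m², giving I_d = ε₀ πR² dE/dt = 3.801×10^-5 A.
The field is uniform, so I_d,enc = I_d (r/R)² = (3.801×10^-5)(2.18/3.18)² = 1.79×10^-5 A.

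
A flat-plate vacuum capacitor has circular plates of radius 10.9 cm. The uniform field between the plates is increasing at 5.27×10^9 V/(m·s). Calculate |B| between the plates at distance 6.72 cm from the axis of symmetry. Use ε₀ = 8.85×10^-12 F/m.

Through the whole plate area (πR² = 0.03733 m²), I_d = ε₀ πR² dE/dt = 1.741×10^-3 A.
∮B·dl = μ₀ I_d,enc with I_d,enc = I_d r²/R² = 6.617×10^-4 A; so B = μ₀ I_d,enc/(2πr) = 1.97×10^-9 T.

1.97×10^-9 T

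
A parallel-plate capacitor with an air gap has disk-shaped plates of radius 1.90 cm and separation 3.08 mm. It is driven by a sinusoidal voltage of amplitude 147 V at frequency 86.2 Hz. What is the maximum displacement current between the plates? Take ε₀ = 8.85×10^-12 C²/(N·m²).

The displacement current equals the conduction current C dV/dt, which peaks at C V₀ ω.
With C = ε₀A/d = (8.85×10^-12)(1.134×10^-3)/(3.08×10^-3) = 3.258×10^-12 F and ω = 2πf = 541.6 rad/s, I_d,max = (3.258×10^-12)(147)(541.6) = 2.59×10^-7 A.

2.59×10^-7 A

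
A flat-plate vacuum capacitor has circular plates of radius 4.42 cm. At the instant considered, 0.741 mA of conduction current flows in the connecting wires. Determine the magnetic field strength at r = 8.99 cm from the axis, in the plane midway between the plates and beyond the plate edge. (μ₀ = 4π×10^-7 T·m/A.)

1.65×10^-9 T

No conduction current crosses the gap, so I_d there equals the 7.41×10^-4 A in the leads.
For r ≥ R the full I_d is enclosed: B = μ₀ I_d/(2πr) = (4π×10^-7)(7.41×10^-4)/(2π·0.0899) = 1.65×10^-9 T.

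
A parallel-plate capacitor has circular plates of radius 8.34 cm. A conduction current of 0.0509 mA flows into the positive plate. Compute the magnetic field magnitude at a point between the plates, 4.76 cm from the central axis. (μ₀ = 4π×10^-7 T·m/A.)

Between the plates the displacement current equals the wire current: I_d = 0.0509 mA = 5.09×10^-5 A.
For r < R the Ampère–Maxwell law gives B(2πr) = μ₀ I_d (r²/R²), so B = μ₀ I_d r/(2πR²) = (4π×10^-7)(5.09×10^-5)(0.0476)/(2π·0.0834²) = 6.97×10^-11 T.

6.97×10^-11 T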